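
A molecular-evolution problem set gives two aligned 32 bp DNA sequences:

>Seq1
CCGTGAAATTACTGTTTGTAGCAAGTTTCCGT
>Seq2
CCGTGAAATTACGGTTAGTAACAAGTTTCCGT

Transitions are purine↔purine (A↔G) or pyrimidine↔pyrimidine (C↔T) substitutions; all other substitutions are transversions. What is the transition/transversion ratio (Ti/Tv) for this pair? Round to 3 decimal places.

0.500

Differing sites — 13:T/G (Tv); 17:T/A (Tv); 21:G/A (Ti).
Of the 3 differences, 1 transition and 2 transversions, so Ti/Tv = 1/2 = 0.500.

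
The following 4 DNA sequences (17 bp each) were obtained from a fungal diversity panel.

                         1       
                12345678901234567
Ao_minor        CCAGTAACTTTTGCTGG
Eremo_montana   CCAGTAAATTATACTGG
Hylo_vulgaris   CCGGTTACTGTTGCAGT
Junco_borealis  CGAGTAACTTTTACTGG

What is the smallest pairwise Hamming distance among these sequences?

2

Pairwise Hamming distances:
  Ao_minor vs Eremo_montana: 3
  Ao_minor vs Hylo_vulgaris: 5
  Ao_minor vs Junco_borealis: 2
  Eremo_montana vs Hylo_vulgaris: 8
  Eremo_montana vs Junco_borealis: 3
  Hylo_vulgaris vs Junco_borealis: 7
The smallest is 2, between Ao_minor and Junco_borealis.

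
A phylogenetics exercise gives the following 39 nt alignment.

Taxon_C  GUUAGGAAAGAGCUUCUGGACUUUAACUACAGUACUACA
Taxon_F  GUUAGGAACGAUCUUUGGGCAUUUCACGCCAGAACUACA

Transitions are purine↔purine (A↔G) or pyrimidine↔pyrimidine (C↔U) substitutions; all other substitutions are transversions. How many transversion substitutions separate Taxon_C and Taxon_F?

9

The sequences differ at positions 9 (A/C, transversion), 12 (G/U, transversion), 16 (C/U, transition), 17 (U/G, transversion), 20 (A/C, transversion), 21 (C/A, transversion), 25 (A/C, transversion), 28 (U/G, transversion), 29 (A/C, transversion), 33 (U/A, transversion).
Of the 10 differences, 1 transition and 9 transversions, so the answer is 9.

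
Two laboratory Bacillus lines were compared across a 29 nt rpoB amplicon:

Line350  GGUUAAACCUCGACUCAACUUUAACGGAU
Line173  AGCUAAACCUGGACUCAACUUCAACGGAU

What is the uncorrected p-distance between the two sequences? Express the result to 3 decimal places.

Differing sites — 1:G/A; 3:U/C; 11:C/G; 22:U/C.
There are 4 differences over 29 sites, so p = 4/29 = 0.138.

0.138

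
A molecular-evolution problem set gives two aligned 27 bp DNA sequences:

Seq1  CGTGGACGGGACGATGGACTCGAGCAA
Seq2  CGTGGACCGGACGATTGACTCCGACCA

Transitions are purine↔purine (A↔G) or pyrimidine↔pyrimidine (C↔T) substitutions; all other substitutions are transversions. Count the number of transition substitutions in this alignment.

2

Mismatches occur at site 8 (G/C, transversion), site 16 (G/T, transversion), site 22 (G/C, transversion), site 23 (A/G, transition), site 24 (G/A, transition), site 26 (A/C, transversion).
Of the 6 differences, 2 transitions and 4 transversions, so the answer is 2.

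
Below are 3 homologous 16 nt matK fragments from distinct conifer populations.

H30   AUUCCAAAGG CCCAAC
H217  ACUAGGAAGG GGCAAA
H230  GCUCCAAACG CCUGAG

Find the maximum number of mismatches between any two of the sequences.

Pairwise Hamming distances:
  H30 vs H217: 7
  H30 vs H230: 6
  H217 vs H230: 10
The largest is 10, between H217 and H230.

10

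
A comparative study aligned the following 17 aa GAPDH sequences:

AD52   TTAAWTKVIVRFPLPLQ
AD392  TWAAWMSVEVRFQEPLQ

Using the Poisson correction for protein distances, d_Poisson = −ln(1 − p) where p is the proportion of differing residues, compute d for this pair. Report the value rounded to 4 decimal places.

Differing sites — 2:T/W; 6:T/M; 7:K/S; 9:I/E; 13:P/Q; 14:L/E.
p = 6/17 = 0.352941.
d = −ln(1 − 0.352941) = −ln(0.647059) = 0.4353.

0.4353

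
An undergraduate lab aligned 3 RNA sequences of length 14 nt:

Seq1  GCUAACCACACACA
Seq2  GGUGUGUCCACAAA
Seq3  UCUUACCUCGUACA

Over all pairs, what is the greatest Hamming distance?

10

Pairwise Hamming distances:
  Seq1 vs Seq2: 7
  Seq1 vs Seq3: 5
  Seq2 vs Seq3: 10
The largest is 10, between Seq2 and Seq3.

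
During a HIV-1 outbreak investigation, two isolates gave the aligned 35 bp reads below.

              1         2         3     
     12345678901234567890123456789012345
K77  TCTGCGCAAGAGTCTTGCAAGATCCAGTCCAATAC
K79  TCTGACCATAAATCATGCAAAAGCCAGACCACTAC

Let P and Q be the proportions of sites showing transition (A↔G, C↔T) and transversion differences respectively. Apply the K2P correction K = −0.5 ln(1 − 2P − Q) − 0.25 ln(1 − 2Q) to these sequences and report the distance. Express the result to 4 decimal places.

0.3599

Differing sites — 5:C/A (Tv); 6:G/C (Tv); 9:A/T (Tv); 10:G/A (Ti); 12:G/A (Ti); 15:T/A (Tv); 21:G/A (Ti); 23:T/G (Tv); 28:T/A (Tv); 32:A/C (Tv).
Of the 10 differences, 3 transitions and 7 transversions over 35 sites: P = 3/35 = 0.085714, Q = 7/35 = 0.200000.
d = −0.5·ln(0.628572) − 0.25·ln(0.600000) = −0.5·(-0.464305) − 0.25·(-0.510826) = 0.3599.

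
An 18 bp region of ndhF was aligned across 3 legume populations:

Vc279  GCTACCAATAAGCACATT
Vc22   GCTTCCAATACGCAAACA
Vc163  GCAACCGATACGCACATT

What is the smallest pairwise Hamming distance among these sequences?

Pairwise Hamming distances:
  Vc279 vs Vc22: 5
  Vc279 vs Vc163: 3
  Vc22 vs Vc163: 6
The smallest is 3, between Vc279 and Vc163.

3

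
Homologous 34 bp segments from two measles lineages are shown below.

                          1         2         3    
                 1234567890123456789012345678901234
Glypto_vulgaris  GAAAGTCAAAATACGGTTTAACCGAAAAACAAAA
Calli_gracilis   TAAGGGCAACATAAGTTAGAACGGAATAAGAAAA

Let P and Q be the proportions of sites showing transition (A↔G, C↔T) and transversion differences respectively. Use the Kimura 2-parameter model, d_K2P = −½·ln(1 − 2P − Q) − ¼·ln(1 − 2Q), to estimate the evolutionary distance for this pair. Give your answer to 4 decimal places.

0.4395

Mismatches occur at site 1 (G↔T, transversion), site 4 (A↔G, transition), site 6 (T↔G, transversion), site 10 (A↔C, transversion), site 14 (C↔A, transversion), site 16 (G↔T, transversion), site 18 (T↔A, transversion), site 19 (T↔G, transversion), site 23 (C↔G, transversion), site 27 (A↔T, transversion), site 30 (C↔G, transversion).
Of the 11 differences, 1 transition and 10 transversions over 34 sites: P = 1/34 = 0.029412, Q = 10/34 = 0.294118.
d = −0.5·ln(0.647058) − 0.25·ln(0.411764) = −0.5·(-0.435319) − 0.25·(-0.887305) = 0.4395.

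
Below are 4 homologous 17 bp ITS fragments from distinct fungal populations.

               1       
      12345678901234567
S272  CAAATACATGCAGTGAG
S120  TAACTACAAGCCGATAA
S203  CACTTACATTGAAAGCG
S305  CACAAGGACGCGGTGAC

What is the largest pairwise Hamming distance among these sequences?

Pairwise Hamming distances:
  S272 vs S120: 7
  S272 vs S203: 7
  S272 vs S305: 7
  S120 vs S203: 11
  S120 vs S305: 11
  S203 vs S305: 12
The largest is 12, between S203 and S305.

12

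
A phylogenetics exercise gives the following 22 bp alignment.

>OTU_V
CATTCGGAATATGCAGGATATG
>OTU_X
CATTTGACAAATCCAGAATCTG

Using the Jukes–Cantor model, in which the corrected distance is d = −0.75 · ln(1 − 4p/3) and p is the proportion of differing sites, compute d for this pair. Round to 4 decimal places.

0.4141

The sequences differ at positions 5 (C/T), 7 (G/A), 8 (A/C), 10 (T/A), 13 (G/C), 17 (G/A), 20 (A/C).
p = 7/22 = 0.318182.
d = −0.75 · ln(1 − (4/3)·0.318182) = −0.75 · ln(0.575757) = −0.75 · (-0.552070) = 0.4141.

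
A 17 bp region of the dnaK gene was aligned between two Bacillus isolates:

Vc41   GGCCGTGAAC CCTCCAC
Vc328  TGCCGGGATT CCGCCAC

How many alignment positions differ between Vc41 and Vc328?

5

Differing sites — 1:G/T; 6:T/G; 9:A/T; 10:C/T; 13:T/G.
That gives 5 mismatches out of 17 aligned sites, so the Hamming distance is 5.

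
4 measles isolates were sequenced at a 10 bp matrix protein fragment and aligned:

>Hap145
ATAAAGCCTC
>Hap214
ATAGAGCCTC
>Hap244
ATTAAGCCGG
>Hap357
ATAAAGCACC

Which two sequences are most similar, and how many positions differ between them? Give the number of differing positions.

1

Pairwise Hamming distances:
  Hap145 vs Hap214: 1
  Hap145 vs Hap244: 3
  Hap145 vs Hap357: 2
  Hap214 vs Hap244: 4
  Hap214 vs Hap357: 3
  Hap244 vs Hap357: 4
The smallest is 1, between Hap145 and Hap214.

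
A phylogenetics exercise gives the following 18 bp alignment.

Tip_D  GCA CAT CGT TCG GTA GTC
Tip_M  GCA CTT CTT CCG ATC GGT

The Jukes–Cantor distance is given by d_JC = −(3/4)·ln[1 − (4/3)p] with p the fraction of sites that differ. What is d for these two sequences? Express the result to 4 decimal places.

0.5482

Differing sites — 5:A/T; 8:G/T; 10:T/C; 13:G/A; 15:A/C; 17:T/G; 18:C/T.
p = 7/18 = 0.388889.
d = −0.75 · ln(1 − (4/3)·0.388889) = −0.75 · ln(0.481481) = −0.75 · (-0.730889) = 0.5482.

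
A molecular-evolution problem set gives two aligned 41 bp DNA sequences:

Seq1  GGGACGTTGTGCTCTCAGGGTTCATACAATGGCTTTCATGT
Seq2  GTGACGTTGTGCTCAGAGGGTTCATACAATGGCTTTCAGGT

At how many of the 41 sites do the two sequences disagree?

4

The sequences differ at positions 2 (G/T), 15 (T/A), 16 (C/G), 39 (T/G).
That gives 4 mismatches out of 41 aligned sites, so the Hamming distance is 4.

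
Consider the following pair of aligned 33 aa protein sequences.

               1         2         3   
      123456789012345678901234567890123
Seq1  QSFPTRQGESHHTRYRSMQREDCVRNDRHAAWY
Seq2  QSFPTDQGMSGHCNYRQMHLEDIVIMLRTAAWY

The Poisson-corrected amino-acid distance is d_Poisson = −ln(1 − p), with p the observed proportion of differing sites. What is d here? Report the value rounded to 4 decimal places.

0.5008

Differing sites — 6:R/D; 9:E/M; 11:H/G; 13:T/C; 14:R/N; 17:S/Q; 19:Q/H; 20:R/L; 23:C/I; 25:R/I; 26:N/M; 27:D/L; 29:H/T.
p = 13/33 = 0.393939.
d = −ln(1 − 0.393939) = −ln(0.606061) = 0.5008.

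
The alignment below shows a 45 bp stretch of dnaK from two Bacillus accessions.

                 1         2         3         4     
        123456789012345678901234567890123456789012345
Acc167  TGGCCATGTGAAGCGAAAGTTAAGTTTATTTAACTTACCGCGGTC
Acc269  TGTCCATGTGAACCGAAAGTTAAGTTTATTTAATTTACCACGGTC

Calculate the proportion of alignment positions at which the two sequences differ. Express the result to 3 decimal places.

Mismatches occur at site 3 (G↔T), site 13 (G↔C), site 34 (C↔T), site 40 (G↔A).
There are 4 differences over 45 sites, so p = 4/45 = 0.089.

0.089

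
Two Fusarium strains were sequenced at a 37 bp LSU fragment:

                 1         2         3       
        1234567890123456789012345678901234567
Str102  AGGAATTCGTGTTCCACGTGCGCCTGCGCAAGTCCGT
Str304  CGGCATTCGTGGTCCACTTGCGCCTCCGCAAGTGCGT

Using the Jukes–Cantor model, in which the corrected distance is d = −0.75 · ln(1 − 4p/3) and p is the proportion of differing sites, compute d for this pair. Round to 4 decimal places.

0.1827

The sequences differ at positions 1 (A/C), 4 (A/C), 12 (T/G), 18 (G/T), 26 (G/C), 34 (C/G).
p = 6/37 = 0.162162.
d = −0.75 · ln(1 − (4/3)·0.162162) = −0.75 · ln(0.783784) = −0.75 · (-0.243622) = 0.1827.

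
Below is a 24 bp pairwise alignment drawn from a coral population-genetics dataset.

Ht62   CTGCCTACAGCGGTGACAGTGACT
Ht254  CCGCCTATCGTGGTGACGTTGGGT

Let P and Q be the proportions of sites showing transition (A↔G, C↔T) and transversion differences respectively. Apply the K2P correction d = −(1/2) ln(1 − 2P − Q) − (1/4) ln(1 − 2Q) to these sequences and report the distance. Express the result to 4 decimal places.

0.4620

Mismatches occur at site 2 (T→C, transition), site 8 (C→T, transition), site 9 (A→C, transversion), site 11 (C→T, transition), site 18 (A→G, transition), site 19 (G→T, transversion), site 22 (A→G, transition), site 23 (C→G, transversion).
Of the 8 differences, 5 transitions and 3 transversions over 24 sites: P = 5/24 = 0.208333, Q = 3/24 = 0.125000.
d = −0.5·ln(0.458334) − 0.25·ln(0.750000) = −0.5·(-0.780157) − 0.25·(-0.287682) = 0.4620.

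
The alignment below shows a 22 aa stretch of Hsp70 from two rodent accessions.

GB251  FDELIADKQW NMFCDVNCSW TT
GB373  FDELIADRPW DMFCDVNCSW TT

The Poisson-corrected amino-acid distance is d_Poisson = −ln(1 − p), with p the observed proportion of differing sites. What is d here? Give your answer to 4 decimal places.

The sequences differ at positions 8 (K/R), 9 (Q/P), 11 (N/D).
p = 3/22 = 0.136364.
d = −ln(1 − 0.136364) = −ln(0.863636) = 0.1466.

0.1466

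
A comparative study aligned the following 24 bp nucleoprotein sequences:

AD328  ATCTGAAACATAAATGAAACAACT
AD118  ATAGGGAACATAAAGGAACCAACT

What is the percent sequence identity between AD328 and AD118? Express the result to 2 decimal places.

Mismatches occur at site 3 (C/A), site 4 (T/G), site 6 (A/G), site 15 (T/G), site 19 (A/C).
19 of the 24 sites match, so the percent identity is 19/24 × 100 = 79.17%.

79.17%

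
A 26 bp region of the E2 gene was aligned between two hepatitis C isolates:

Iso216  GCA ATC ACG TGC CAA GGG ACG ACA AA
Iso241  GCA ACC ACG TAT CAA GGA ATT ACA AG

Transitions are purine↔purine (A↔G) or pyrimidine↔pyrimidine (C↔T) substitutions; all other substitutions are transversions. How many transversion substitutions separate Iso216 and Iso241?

Differing sites — 5:T/C (Ti); 11:G/A (Ti); 12:C/T (Ti); 18:G/A (Ti); 20:C/T (Ti); 21:G/T (Tv); 26:A/G (Ti).
Of the 7 differences, 6 transitions and 1 transversion, so the answer is 1.

1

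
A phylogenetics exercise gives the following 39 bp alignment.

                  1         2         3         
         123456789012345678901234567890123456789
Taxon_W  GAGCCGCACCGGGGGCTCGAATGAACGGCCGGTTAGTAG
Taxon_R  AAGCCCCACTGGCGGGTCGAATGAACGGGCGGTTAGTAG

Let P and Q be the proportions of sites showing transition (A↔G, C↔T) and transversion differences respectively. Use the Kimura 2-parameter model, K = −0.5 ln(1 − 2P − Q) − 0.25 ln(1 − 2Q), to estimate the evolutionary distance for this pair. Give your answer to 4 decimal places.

Differing sites — 1:G/A (Ti); 6:G/C (Tv); 10:C/T (Ti); 13:G/C (Tv); 16:C/G (Tv); 29:C/G (Tv).
Of the 6 differences, 2 transitions and 4 transversions over 39 sites: P = 2/39 = 0.051282, Q = 4/39 = 0.102564.
d = −0.5·ln(0.794872) − 0.25·ln(0.794872) = −0.5·(-0.229574) − 0.25·(-0.229574) = 0.1722.

0.1722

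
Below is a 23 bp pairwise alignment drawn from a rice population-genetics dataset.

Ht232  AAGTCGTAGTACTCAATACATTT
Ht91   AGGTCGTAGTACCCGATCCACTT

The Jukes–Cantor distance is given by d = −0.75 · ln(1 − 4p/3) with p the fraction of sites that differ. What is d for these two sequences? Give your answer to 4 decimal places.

The sequences differ at positions 2 (A/G), 13 (T/C), 15 (A/G), 18 (A/C), 21 (T/C).
p = 5/23 = 0.217391.
d = −0.75 · ln(1 − (4/3)·0.217391) = −0.75 · ln(0.710145) = −0.75 · (-0.342286) = 0.2567.

0.2567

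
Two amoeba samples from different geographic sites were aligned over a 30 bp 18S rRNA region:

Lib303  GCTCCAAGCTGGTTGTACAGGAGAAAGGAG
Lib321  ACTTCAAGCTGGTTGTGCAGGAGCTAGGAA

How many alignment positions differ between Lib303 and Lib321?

6

Differing sites — 1:G/A; 4:C/T; 17:A/G; 24:A/C; 25:A/T; 30:G/A.
That gives 6 mismatches out of 30 aligned sites, so the Hamming distance is 6.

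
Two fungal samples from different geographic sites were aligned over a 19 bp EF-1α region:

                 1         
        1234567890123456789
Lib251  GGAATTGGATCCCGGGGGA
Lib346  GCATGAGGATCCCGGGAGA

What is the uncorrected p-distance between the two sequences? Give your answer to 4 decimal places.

The sequences differ at positions 2 (G/C), 4 (A/T), 5 (T/G), 6 (T/A), 17 (G/A).
There are 5 differences over 19 sites, so p = 5/19 = 0.2632.

0.2632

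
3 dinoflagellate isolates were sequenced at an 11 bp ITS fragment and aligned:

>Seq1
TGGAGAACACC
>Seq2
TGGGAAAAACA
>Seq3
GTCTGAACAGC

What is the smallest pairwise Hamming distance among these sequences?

4

Pairwise Hamming distances:
  Seq1 vs Seq2: 4
  Seq1 vs Seq3: 5
  Seq2 vs Seq3: 8
The smallest is 4, between Seq1 and Seq2.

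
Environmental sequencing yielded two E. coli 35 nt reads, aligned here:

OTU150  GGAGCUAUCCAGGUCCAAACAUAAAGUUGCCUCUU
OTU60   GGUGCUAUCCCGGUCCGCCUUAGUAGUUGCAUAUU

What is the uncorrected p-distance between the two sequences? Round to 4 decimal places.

The sequences differ at positions 3 (A/U), 11 (A/C), 17 (A/G), 18 (A/C), 19 (A/C), 20 (C/U), 21 (A/U), 22 (U/A), 23 (A/G), 24 (A/U), 31 (C/A), 33 (C/A).
There are 12 differences over 35 sites, so p = 12/35 = 0.3429.

0.3429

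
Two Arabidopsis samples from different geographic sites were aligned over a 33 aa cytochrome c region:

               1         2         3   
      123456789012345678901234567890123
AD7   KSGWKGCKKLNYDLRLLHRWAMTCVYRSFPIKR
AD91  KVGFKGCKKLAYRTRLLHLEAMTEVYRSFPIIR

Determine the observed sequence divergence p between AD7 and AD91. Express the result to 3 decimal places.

The sequences differ at positions 2 (S/V), 4 (W/F), 11 (N/A), 13 (D/R), 14 (L/T), 19 (R/L), 20 (W/E), 24 (C/E), 32 (K/I).
There are 9 differences over 33 sites, so p = 9/33 = 0.273.

0.273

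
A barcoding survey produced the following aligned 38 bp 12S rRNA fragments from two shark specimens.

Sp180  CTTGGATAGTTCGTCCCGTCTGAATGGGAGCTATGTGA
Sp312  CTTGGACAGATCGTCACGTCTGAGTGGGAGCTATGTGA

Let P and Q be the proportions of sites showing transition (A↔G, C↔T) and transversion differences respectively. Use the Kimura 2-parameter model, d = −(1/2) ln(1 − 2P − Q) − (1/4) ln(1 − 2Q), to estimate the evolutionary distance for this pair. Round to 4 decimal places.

0.1137

The sequences differ at positions 7 (T/C, transition), 10 (T/A, transversion), 16 (C/A, transversion), 24 (A/G, transition).
Of the 4 differences, 2 transitions and 2 transversions over 38 sites: P = 2/38 = 0.052632, Q = 2/38 = 0.052632.
d = −0.5·ln(0.842104) − 0.25·ln(0.894736) = −0.5·(-0.171852) − 0.25·(-0.111227) = 0.1137.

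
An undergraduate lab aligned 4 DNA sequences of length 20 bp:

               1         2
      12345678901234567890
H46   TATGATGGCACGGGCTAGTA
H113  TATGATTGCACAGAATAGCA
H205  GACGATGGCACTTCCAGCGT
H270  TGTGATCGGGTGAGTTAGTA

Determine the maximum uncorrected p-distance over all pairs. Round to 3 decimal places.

Pairwise Hamming distances:
  H46 vs H113: 5
  H46 vs H205: 10
  H46 vs H270: 7
  H113 vs H205: 12
  H113 vs H270: 10
  H205 vs H270: 16
The largest is 16 mismatches, between H205 and H270; p = 16/20 = 0.800.

0.800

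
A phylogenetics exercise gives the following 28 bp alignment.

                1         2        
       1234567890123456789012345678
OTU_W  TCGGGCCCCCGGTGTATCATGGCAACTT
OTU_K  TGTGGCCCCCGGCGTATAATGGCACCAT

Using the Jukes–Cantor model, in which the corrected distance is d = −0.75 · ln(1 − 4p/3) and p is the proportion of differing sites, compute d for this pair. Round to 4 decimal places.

Differing sites — 2:C/G; 3:G/T; 13:T/C; 18:C/A; 25:A/C; 27:T/A.
p = 6/28 = 0.214286.
d = −0.75 · ln(1 − (4/3)·0.214286) = −0.75 · ln(0.714285) = −0.75 · (-0.336473) = 0.2524.

0.2524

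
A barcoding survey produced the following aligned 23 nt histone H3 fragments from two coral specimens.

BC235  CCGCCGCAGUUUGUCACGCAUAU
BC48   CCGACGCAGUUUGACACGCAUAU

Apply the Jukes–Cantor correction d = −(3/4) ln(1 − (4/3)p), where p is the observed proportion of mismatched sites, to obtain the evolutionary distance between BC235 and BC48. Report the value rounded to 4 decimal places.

Differing sites — 4:C/A; 14:U/A.
p = 2/23 = 0.086957.
d = −0.75 · ln(1 − (4/3)·0.086957) = −0.75 · ln(0.884057) = −0.75 · (-0.123234) = 0.0924.

0.0924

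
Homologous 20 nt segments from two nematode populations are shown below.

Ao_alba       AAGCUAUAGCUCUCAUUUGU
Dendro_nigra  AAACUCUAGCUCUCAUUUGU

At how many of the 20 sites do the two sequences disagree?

Mismatches occur at site 3 (G→A), site 6 (A→C).
That gives 2 mismatches out of 20 aligned sites, so the Hamming distance is 2.

2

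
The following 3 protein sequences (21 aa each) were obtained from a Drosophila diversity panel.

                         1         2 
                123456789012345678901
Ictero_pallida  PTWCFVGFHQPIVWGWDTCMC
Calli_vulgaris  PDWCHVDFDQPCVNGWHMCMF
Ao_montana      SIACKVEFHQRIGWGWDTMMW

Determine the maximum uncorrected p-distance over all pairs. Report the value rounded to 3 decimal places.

Pairwise Hamming distances:
  Ictero_pallida vs Calli_vulgaris: 9
  Ictero_pallida vs Ao_montana: 9
  Calli_vulgaris vs Ao_montana: 14
The largest is 14 mismatches, between Calli_vulgaris and Ao_montana; p = 14/21 = 0.667.

0.667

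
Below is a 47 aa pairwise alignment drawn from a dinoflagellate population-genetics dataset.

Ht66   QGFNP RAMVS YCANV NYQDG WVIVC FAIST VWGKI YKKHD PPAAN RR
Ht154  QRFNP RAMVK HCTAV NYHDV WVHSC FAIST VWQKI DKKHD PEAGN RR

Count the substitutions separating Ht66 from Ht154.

13

Differing sites — 2:G/R; 10:S/K; 11:Y/H; 13:A/T; 14:N/A; 18:Q/H; 20:G/V; 23:I/H; 24:V/S; 33:G/Q; 36:Y/D; 42:P/E; 44:A/G.
That gives 13 mismatches out of 47 aligned sites, so the Hamming distance is 13.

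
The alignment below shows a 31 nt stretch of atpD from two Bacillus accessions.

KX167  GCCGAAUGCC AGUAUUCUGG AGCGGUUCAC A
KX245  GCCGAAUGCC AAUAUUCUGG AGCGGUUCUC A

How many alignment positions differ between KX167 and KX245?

Differing sites — 12:G/A; 29:A/U.
That gives 2 mismatches out of 31 aligned sites, so the Hamming distance is 2.

2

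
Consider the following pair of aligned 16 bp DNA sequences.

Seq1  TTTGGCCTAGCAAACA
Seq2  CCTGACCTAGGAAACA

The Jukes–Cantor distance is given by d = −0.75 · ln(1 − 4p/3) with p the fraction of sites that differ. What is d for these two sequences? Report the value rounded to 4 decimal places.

Differing sites — 1:T/C; 2:T/C; 5:G/A; 11:C/G.
p = 4/16 = 0.250000.
d = −0.75 · ln(1 − (4/3)·0.250000) = −0.75 · ln(0.666667) = −0.75 · (-0.405465) = 0.3041.

0.3041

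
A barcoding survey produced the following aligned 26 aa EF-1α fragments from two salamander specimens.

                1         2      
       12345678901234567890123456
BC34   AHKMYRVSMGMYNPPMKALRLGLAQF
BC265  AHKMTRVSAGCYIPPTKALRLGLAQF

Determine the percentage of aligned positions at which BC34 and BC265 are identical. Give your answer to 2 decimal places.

80.77%

Mismatches occur at site 5 (Y→T), site 9 (M→A), site 11 (M→C), site 13 (N→I), site 16 (M→T).
21 of the 26 sites match, so the percent identity is 21/26 × 100 = 80.77%.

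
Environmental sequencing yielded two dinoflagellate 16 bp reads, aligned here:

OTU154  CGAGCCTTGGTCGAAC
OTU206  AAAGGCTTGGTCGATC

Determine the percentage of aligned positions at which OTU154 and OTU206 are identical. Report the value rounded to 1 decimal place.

Mismatches occur at site 1 (C/A), site 2 (G/A), site 5 (C/G), site 15 (A/T).
12 of the 16 sites match, so the percent identity is 12/16 × 100 = 75.0%.

75.0%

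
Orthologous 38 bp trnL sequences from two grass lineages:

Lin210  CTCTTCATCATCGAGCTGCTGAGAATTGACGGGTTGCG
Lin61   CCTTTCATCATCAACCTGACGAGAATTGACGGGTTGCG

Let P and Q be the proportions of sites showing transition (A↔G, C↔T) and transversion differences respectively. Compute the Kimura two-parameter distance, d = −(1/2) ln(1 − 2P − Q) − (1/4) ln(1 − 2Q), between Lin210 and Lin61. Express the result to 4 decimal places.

0.1805

Mismatches occur at site 2 (T→C, transition), site 3 (C→T, transition), site 13 (G→A, transition), site 15 (G→C, transversion), site 19 (C→A, transversion), site 20 (T→C, transition).
Of the 6 differences, 4 transitions and 2 transversions over 38 sites: P = 4/38 = 0.105263, Q = 2/38 = 0.052632.
d = −0.5·ln(0.736842) − 0.25·ln(0.894736) = −0.5·(-0.305382) − 0.25·(-0.111227) = 0.1805.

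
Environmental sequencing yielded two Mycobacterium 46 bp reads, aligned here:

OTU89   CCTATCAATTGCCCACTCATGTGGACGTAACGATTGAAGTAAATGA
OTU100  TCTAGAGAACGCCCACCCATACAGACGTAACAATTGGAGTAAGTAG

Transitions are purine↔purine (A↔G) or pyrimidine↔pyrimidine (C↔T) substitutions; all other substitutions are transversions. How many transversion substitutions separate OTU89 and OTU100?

The sequences differ at positions 1 (C/T, transition), 5 (T/G, transversion), 6 (C/A, transversion), 7 (A/G, transition), 9 (T/A, transversion), 10 (T/C, transition), 17 (T/C, transition), 21 (G/A, transition), 22 (T/C, transition), 23 (G/A, transition), 32 (G/A, transition), 37 (A/G, transition), 43 (A/G, transition), 45 (G/A, transition), 46 (A/G, transition).
Of the 15 differences, 12 transitions and 3 transversions, so the answer is 3.

3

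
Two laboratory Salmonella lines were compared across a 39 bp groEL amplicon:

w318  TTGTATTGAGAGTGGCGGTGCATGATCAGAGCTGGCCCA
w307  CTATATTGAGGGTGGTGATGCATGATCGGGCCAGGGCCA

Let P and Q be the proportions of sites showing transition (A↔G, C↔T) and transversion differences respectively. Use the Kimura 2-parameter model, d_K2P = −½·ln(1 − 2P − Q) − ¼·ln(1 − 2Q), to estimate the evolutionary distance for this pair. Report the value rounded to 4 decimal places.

0.3280

Differing sites — 1:T/C (Ti); 3:G/A (Ti); 11:A/G (Ti); 16:C/T (Ti); 18:G/A (Ti); 28:A/G (Ti); 30:A/G (Ti); 31:G/C (Tv); 33:T/A (Tv); 36:C/G (Tv).
Of the 10 differences, 7 transitions and 3 transversions over 39 sites: P = 7/39 = 0.179487, Q = 3/39 = 0.076923.
d = −0.5·ln(0.564103) − 0.25·ln(0.846154) = −0.5·(-0.572518) − 0.25·(-0.167054) = 0.3280.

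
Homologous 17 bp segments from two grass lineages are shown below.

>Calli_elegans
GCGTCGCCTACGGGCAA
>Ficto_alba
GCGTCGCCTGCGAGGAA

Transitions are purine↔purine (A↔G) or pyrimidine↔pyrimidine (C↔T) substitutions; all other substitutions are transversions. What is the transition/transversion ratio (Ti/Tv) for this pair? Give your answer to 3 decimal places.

2.000

The sequences differ at positions 10 (A/G, transition), 13 (G/A, transition), 15 (C/G, transversion).
Of the 3 differences, 2 transitions and 1 transversion, so Ti/Tv = 2/1 = 2.000.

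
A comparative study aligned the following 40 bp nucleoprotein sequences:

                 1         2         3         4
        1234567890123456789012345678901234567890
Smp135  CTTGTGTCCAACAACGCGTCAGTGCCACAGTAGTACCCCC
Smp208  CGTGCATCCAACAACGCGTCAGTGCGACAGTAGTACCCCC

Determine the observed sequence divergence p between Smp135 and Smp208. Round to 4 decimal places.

0.1000

Mismatches occur at site 2 (T↔G), site 5 (T↔C), site 6 (G↔A), site 26 (C↔G).
There are 4 differences over 40 sites, so p = 4/40 = 0.1000.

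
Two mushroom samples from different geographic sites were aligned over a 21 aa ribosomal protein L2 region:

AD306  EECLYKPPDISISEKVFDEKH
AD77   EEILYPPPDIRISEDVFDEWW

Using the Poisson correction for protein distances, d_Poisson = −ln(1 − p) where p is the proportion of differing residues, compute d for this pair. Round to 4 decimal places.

0.3365

Differing sites — 3:C/I; 6:K/P; 11:S/R; 15:K/D; 20:K/W; 21:H/W.
p = 6/21 = 0.285714.
d = −ln(1 − 0.285714) = −ln(0.714286) = 0.3365.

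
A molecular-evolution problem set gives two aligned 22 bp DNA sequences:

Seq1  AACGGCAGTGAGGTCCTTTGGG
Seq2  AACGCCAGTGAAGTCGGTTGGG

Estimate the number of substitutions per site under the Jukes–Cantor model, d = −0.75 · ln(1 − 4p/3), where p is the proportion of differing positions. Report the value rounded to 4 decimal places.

Mismatches occur at site 5 (G/C), site 12 (G/A), site 16 (C/G), site 17 (T/G).
p = 4/22 = 0.181818.
d = −0.75 · ln(1 − (4/3)·0.181818) = −0.75 · ln(0.757576) = −0.75 · (-0.277631) = 0.2082.

0.2082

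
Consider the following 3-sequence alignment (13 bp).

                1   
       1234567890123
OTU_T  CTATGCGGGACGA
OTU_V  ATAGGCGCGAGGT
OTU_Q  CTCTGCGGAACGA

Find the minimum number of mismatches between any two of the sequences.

2

Pairwise Hamming distances:
  OTU_T vs OTU_V: 5
  OTU_T vs OTU_Q: 2
  OTU_V vs OTU_Q: 7
The smallest is 2, between OTU_T and OTU_Q.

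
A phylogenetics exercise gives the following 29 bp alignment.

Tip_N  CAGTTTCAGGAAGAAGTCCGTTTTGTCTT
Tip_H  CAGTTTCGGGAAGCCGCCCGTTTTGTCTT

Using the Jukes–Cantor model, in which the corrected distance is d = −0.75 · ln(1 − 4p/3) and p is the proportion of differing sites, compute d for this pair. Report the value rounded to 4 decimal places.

0.1524

The sequences differ at positions 8 (A/G), 14 (A/C), 15 (A/C), 17 (T/C).
p = 4/29 = 0.137931.
d = −0.75 · ln(1 − (4/3)·0.137931) = −0.75 · ln(0.816092) = −0.75 · (-0.203228) = 0.1524.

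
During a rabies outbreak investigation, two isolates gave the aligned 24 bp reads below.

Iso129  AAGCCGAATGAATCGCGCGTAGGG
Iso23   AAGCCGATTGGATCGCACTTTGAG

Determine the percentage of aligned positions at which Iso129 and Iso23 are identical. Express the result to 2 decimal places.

75.00%

The sequences differ at positions 8 (A/T), 11 (A/G), 17 (G/A), 19 (G/T), 21 (A/T), 23 (G/A).
18 of the 24 sites match, so the percent identity is 18/24 × 100 = 75.00%.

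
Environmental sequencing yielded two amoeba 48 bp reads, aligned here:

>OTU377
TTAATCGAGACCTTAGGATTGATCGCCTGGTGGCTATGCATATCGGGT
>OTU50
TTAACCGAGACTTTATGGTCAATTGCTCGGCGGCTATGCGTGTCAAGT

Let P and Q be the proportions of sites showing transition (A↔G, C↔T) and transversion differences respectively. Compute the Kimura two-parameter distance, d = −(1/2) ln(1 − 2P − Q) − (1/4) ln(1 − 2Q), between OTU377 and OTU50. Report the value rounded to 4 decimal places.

Differing sites — 5:T/C (Ti); 12:C/T (Ti); 16:G/T (Tv); 18:A/G (Ti); 20:T/C (Ti); 21:G/A (Ti); 24:C/T (Ti); 27:C/T (Ti); 28:T/C (Ti); 31:T/C (Ti); 40:A/G (Ti); 42:A/G (Ti); 45:G/A (Ti); 46:G/A (Ti).
Of the 14 differences, 13 transitions and 1 transversion over 48 sites: P = 13/48 = 0.270833, Q = 1/48 = 0.020833.
d = −0.5·ln(0.437501) − 0.25·ln(0.958334) = −0.5·(-0.826676) − 0.25·(-0.042559) = 0.4240.

0.4240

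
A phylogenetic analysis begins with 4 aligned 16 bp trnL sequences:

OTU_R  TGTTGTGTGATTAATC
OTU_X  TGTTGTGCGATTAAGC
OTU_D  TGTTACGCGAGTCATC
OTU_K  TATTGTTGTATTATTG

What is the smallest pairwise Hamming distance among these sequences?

Pairwise Hamming distances:
  OTU_R vs OTU_X: 2
  OTU_R vs OTU_D: 5
  OTU_R vs OTU_K: 6
  OTU_X vs OTU_D: 5
  OTU_X vs OTU_K: 7
  OTU_D vs OTU_K: 10
The smallest is 2, between OTU_R and OTU_X.

2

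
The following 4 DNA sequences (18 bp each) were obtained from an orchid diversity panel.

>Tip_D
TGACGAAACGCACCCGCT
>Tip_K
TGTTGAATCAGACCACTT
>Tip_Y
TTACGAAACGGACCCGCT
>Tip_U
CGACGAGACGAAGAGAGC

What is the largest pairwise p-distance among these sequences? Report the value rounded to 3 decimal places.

Pairwise Hamming distances:
  Tip_D vs Tip_K: 8
  Tip_D vs Tip_Y: 2
  Tip_D vs Tip_U: 9
  Tip_K vs Tip_Y: 8
  Tip_K vs Tip_U: 13
  Tip_Y vs Tip_U: 10
The largest is 13 mismatches, between Tip_K and Tip_U; p = 13/18 = 0.722.

0.722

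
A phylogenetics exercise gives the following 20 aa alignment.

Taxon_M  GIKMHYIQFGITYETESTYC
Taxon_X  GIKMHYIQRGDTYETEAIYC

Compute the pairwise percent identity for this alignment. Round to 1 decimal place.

80.0%

Differing sites — 9:F/R; 11:I/D; 17:S/A; 18:T/I.
16 of the 20 sites match, so the percent identity is 16/20 × 100 = 80.0%.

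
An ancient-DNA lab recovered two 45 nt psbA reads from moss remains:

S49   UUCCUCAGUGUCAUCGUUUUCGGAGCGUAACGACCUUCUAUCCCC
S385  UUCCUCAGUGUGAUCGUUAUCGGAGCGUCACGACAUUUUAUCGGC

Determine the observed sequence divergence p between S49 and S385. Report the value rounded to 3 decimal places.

0.156

Mismatches occur at site 12 (C↔G), site 19 (U↔A), site 29 (A↔C), site 35 (C↔A), site 38 (C↔U), site 43 (C↔G), site 44 (C↔G).
There are 7 differences over 45 sites, so p = 7/45 = 0.156.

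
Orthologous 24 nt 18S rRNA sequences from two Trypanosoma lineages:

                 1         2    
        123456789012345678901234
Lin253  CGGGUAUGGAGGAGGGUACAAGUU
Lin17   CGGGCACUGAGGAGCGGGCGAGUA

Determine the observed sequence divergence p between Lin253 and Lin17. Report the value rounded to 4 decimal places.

Mismatches occur at site 5 (U/C), site 7 (U/C), site 8 (G/U), site 15 (G/C), site 17 (U/G), site 18 (A/G), site 20 (A/G), site 24 (U/A).
There are 8 differences over 24 sites, so p = 8/24 = 0.3333.

0.3333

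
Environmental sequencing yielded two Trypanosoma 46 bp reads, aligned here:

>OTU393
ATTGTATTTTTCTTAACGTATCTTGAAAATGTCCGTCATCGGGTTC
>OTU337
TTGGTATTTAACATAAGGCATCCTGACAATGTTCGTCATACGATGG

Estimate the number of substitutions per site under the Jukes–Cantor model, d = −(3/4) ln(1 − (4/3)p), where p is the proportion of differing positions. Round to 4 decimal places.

0.4279

Differing sites — 1:A/T; 3:T/G; 10:T/A; 11:T/A; 13:T/A; 17:C/G; 19:T/C; 23:T/C; 27:A/C; 33:C/T; 40:C/A; 41:G/C; 43:G/A; 45:T/G; 46:C/G.
p = 15/46 = 0.326087.
d = −0.75 · ln(1 − (4/3)·0.326087) = −0.75 · ln(0.565217) = −0.75 · (-0.570546) = 0.4279.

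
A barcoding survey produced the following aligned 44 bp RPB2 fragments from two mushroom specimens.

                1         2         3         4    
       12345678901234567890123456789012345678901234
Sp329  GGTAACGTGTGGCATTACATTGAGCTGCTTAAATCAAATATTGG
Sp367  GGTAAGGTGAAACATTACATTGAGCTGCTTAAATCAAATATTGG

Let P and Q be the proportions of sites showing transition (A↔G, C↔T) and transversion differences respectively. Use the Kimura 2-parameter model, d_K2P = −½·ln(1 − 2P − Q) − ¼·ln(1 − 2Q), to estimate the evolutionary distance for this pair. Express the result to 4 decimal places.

The sequences differ at positions 6 (C/G, transversion), 10 (T/A, transversion), 11 (G/A, transition), 12 (G/A, transition).
Of the 4 differences, 2 transitions and 2 transversions over 44 sites: P = 2/44 = 0.045455, Q = 2/44 = 0.045455.
d = −0.5·ln(0.863635) − 0.25·ln(0.909090) = −0.5·(-0.146605) − 0.25·(-0.095311) = 0.0971.

0.0971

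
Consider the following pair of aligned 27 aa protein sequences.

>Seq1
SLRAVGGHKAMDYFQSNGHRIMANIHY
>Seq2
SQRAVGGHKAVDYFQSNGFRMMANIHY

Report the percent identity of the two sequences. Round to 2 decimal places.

85.19%

The sequences differ at positions 2 (L/Q), 11 (M/V), 19 (H/F), 21 (I/M).
23 of the 27 sites match, so the percent identity is 23/27 × 100 = 85.19%.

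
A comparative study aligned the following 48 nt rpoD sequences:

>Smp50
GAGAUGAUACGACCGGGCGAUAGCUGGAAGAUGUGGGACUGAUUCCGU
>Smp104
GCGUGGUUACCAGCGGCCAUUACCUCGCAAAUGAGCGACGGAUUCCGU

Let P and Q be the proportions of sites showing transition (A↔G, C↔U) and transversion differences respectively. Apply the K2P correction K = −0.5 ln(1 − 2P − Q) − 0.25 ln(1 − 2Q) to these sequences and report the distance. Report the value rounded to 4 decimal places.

Mismatches occur at site 2 (A/C, transversion), site 4 (A/U, transversion), site 5 (U/G, transversion), site 7 (A/U, transversion), site 11 (G/C, transversion), site 13 (C/G, transversion), site 17 (G/C, transversion), site 19 (G/A, transition), site 20 (A/U, transversion), site 23 (G/C, transversion), site 26 (G/C, transversion), site 28 (A/C, transversion), site 30 (G/A, transition), site 34 (U/A, transversion), site 36 (G/C, transversion), site 40 (U/G, transversion).
Of the 16 differences, 2 transitions and 14 transversions over 48 sites: P = 2/48 = 0.041667, Q = 14/48 = 0.291667.
d = −0.5·ln(0.624999) − 0.25·ln(0.416666) = −0.5·(-0.470005) − 0.25·(-0.875470) = 0.4539.

0.4539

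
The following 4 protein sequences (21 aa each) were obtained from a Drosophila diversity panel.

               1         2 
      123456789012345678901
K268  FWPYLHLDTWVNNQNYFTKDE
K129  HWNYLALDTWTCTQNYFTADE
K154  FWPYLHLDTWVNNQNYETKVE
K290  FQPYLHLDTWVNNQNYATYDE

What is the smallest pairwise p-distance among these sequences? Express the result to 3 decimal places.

Pairwise Hamming distances:
  K268 vs K129: 7
  K268 vs K154: 2
  K268 vs K290: 3
  K129 vs K154: 9
  K129 vs K290: 9
  K154 vs K290: 4
The smallest is 2 mismatches, between K268 and K154; p = 2/21 = 0.095.

0.095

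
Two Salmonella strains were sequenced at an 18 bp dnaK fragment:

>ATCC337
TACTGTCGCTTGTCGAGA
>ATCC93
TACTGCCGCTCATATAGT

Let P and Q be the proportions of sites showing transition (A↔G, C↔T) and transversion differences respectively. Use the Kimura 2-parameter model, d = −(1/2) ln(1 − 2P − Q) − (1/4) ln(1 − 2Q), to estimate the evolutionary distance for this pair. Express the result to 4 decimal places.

0.4479

Mismatches occur at site 6 (T→C, transition), site 11 (T→C, transition), site 12 (G→A, transition), site 14 (C→A, transversion), site 15 (G→T, transversion), site 18 (A→T, transversion).
Of the 6 differences, 3 transitions and 3 transversions over 18 sites: P = 3/18 = 0.166667, Q = 3/18 = 0.166667.
d = −0.5·ln(0.499999) − 0.25·ln(0.666666) = −0.5·(-0.693149) − 0.25·(-0.405466) = 0.4479.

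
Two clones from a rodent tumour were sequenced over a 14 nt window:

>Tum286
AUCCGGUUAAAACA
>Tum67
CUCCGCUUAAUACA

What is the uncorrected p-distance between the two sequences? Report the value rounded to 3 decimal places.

Mismatches occur at site 1 (A→C), site 6 (G→C), site 11 (A→U).
There are 3 differences over 14 sites, so p = 3/14 = 0.214.

0.214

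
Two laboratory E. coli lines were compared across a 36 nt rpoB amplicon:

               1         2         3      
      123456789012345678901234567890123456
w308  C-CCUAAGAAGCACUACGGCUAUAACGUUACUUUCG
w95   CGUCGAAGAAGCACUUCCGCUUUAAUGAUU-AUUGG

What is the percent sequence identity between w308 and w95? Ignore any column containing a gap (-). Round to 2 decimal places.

70.59%

Excluding the 2 gap columns leaves 34 comparable sites.
The sequences differ at positions 3 (C/U), 5 (U/G), 16 (A/U), 18 (G/C), 22 (A/U), 26 (C/U), 28 (U/A), 30 (A/U), 32 (U/A), 35 (C/G).
24 of the 34 comparable sites match, so the percent identity is 24/34 × 100 = 70.59%.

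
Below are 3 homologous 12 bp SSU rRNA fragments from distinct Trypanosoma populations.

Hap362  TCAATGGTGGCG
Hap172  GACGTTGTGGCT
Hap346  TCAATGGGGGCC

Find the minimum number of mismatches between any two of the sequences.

2

Pairwise Hamming distances:
  Hap362 vs Hap172: 6
  Hap362 vs Hap346: 2
  Hap172 vs Hap346: 7
The smallest is 2, between Hap362 and Hap346.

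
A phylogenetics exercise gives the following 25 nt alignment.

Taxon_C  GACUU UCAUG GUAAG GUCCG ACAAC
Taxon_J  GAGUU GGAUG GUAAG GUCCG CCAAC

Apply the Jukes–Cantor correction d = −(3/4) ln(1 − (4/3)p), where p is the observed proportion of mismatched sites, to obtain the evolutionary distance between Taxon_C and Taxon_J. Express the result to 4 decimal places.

The sequences differ at positions 3 (C/G), 6 (U/G), 7 (C/G), 21 (A/C).
p = 4/25 = 0.160000.
d = −0.75 · ln(1 − (4/3)·0.160000) = −0.75 · ln(0.786667) = −0.75 · (-0.239950) = 0.1800.

0.1800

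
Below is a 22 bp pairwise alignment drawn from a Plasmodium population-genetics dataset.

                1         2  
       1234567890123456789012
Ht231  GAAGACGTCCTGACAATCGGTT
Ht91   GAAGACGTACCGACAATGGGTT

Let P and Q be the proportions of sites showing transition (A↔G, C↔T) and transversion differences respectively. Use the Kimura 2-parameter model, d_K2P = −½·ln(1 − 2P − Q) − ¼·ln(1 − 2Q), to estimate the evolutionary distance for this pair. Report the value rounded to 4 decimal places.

The sequences differ at positions 9 (C/A, transversion), 11 (T/C, transition), 18 (C/G, transversion).
Of the 3 differences, 1 transition and 2 transversions over 22 sites: P = 1/22 = 0.045455, Q = 2/22 = 0.090909.
d = −0.5·ln(0.818181) − 0.25·ln(0.818182) = −0.5·(-0.200672) − 0.25·(-0.200670) = 0.1505.

0.1505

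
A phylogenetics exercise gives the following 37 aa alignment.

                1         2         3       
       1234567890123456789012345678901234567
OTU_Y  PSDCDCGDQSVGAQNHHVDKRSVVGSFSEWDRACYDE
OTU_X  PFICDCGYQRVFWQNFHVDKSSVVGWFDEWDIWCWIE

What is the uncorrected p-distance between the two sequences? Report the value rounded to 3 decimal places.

Mismatches occur at site 2 (S/F), site 3 (D/I), site 8 (D/Y), site 10 (S/R), site 12 (G/F), site 13 (A/W), site 16 (H/F), site 21 (R/S), site 26 (S/W), site 28 (S/D), site 32 (R/I), site 33 (A/W), site 35 (Y/W), site 36 (D/I).
There are 14 differences over 37 sites, so p = 14/37 = 0.378.

0.378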